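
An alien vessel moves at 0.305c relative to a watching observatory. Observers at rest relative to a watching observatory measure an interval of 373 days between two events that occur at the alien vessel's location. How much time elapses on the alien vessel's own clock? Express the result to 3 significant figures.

355 days

γ = 1/√(1 − β²) = 1/√(1 − 0.093025) = 1/√0.906975 = 1/0.952352 = 1.05.
The moving clock records proper time: Δτ = Δt/γ = 373/1.05 = 355 days.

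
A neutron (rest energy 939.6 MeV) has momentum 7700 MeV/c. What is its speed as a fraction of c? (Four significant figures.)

pc/(mc²) = 7700/939.6 = 8.195 = βγ = β/√(1−β²).
So β² = x²/(1 + x²) with x = 8.195: x² = 67.158, β² = 67.158/68.158 = 0.985328, β = 0.9926.

0.9926c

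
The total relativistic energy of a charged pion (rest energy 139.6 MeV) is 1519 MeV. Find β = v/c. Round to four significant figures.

0.9958

Total energy E = γmc² gives γ = 1519/139.6 = 10.881.
Hence β = √(1 − 1/γ²) = √(1 − 0.00844622) = √0.99155378 = 0.9958.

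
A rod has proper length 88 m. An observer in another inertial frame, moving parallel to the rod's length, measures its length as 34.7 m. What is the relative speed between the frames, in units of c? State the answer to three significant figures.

Length contraction gives γ = L₀/L = 88/34.7 = 2.536.
β = √(1 − 1/γ²) = √0.84451 = 0.919.

0.919c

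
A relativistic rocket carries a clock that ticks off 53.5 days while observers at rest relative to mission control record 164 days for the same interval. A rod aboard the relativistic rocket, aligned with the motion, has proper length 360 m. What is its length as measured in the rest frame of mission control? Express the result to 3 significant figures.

117 m

γ = Δt/Δτ = 164/53.5 = 3.06542.
L = L₀/γ = 360/3.06542 = 117 m.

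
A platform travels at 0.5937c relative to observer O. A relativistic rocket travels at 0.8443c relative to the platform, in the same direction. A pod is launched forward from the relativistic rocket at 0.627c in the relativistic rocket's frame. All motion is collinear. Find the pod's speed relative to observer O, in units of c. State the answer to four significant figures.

Apply u = (u'+v)/(1+u'v) twice. Pod in the platform frame: (0.627+0.8443)/(1+0.627·0.8443) = 1.4713/1.5293761 = 0.96203c.
That velocity, transformed to the rest frame of observer O: (0.96203+0.5937)/(1+0.96203·0.5937) = 1.55573/1.571157211 = 0.99018c.

0.9902c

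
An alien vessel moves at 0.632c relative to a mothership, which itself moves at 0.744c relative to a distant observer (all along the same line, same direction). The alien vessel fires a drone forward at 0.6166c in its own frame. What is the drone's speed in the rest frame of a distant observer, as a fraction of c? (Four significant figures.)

0.9844c

Compose velocities in two stages. Stage 1 (into S'): u₁ = (0.6166+0.632)/(1+0.6166×0.632) = 0.89847.
Stage 2 (into S): u = (0.89847+0.744)/(1+0.89847×0.744) = 0.98442, so the speed is 0.9844c.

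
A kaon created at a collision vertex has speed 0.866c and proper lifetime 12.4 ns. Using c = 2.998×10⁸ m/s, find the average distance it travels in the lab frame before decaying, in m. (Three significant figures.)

With β = 0.866, γ = 1/√(1 − 0.866²) = 1/√0.250044 = 1.9998.
Lab-frame lifetime: Δt = γτ = 1.9998 × 12.4 ns = 24.798 ns.
Distance: d = vΔt = 0.866 × 2.998×10⁸ m/s × 2.4798×10^-8 s = 6.44 m.

6.44 m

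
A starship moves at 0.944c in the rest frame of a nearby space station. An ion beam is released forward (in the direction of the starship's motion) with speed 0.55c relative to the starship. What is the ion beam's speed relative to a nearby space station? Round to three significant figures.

0.983c

Relativistic velocity addition: u = (u' + v)/(1 + u'v/c²), with u' = 0.55c and v = 0.944c.
Numerator: 0.55 + 0.944 = 1.494. Denominator: 1 + (0.55)(0.944) = 1.5192.
u = 1.494/1.5192 = 0.98341, so the speed is 0.983c.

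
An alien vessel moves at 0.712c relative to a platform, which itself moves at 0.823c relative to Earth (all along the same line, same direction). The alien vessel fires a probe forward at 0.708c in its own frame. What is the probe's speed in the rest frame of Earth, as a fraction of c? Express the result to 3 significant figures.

Apply u = (u'+v)/(1+u'v) twice. Probe in the platform frame: (0.708+0.712)/(1+0.708·0.712) = 1.42/1.504096 = 0.94409c.
That velocity, transformed to the rest frame of Earth: (0.94409+0.823)/(1+0.94409·0.823) = 1.76709/1.77698607 = 0.99443c.

0.994c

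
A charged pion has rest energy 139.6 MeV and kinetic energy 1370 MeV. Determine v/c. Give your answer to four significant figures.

γ = 1 + K/(mc²) = 1 + 1370/139.6 = 10.814.
β = √(1 − 1/γ²) = √(1 − 0.0085512) = √0.9914488 = 0.9957.

0.9957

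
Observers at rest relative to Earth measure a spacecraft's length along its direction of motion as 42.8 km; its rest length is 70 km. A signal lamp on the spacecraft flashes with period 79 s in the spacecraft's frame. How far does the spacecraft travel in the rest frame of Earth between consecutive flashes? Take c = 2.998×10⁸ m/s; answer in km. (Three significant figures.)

From L = L₀/γ: γ = 70/42.8 = 1.63551.
β = √(1 − 1/γ²) = 0.7913. Lab-frame period = γτ = 1.63551×79 s = 129.21 s. Distance = βc × γτ = 0.7913 × 2.998×10⁸ m/s × 129.21 s = 3.0653×10^10 m = 3.07×10^7 km.

3.07×10^7 km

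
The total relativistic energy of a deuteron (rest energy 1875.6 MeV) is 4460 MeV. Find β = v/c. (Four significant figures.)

γ = E/(mc²) = 4460/1875.6 = 2.3779.
β = √(1 − 1/γ²) = √(1 − 0.176853) = √0.823147 = 0.9073.

0.9073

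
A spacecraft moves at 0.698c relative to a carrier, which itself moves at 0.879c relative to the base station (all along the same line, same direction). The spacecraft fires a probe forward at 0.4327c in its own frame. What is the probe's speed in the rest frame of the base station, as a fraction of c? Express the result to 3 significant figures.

0.991c

First combine the probe and spacecraft (S''→S'): u₁ = (0.4327 + 0.698)/(1 + 0.4327×0.698) = 1.1307/1.3020246 = 0.86842.
Then combine with the carrier (S'→S): u = (0.86842 + 0.879)/(1 + 0.86842×0.879) = 1.74742/1.76334118 = 0.99097.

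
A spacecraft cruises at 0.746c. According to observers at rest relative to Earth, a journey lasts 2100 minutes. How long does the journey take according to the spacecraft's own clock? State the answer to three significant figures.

Lorentz factor: γ = (1 − 0.556516)^(−1/2) = 1.5016.
The moving clock records proper time: Δτ = Δt/γ = 2100/1.5016 = 1400 minutes.

1400 minutes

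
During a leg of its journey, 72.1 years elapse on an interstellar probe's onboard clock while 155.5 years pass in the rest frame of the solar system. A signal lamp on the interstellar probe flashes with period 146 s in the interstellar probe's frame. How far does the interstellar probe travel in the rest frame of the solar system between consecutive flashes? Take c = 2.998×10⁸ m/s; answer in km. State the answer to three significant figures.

The time-dilation ratio gives γ = 155.5/72.1 = 2.15673.
β = √(1 − 1/γ²) = 0.88601. Lab-frame period = γτ = 2.15673×146 s = 314.88 s. Distance = βc × γτ = 0.88601 × 2.998×10⁸ m/s × 314.88 s = 8.3640×10^10 m = 8.36×10^7 km.

8.36×10^7 km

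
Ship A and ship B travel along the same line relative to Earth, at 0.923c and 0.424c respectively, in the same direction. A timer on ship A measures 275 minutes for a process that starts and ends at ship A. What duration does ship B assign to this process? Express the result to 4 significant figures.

480.3 minutes

The velocity of ship A relative to ship B is (0.923 − 0.424)c / (1 − 0.923×0.424) = 0.81985c; relative speed 0.81985c.
γ for this relative speed: γ = 1/√(1 − 0.672154) = 1.7465.
The clock on ship A records proper time, so ship B measures Δt = γΔτ = 1.7465 × 275 = 480.3 minutes.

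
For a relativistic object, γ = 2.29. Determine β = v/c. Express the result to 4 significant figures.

0.8996

β = √(1 − 1/γ²) = √(1 − 1/5.2441) = √0.80931 = 0.8996.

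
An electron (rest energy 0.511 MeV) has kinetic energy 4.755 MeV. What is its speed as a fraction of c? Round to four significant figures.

0.9953c

K = (γ−1)mc², so γ = 1 + 4.755/0.511 = 10.305.
Then v/c = √(1 − γ⁻²) = √(1 − 0.00941681) = √0.99058319 = 0.9953.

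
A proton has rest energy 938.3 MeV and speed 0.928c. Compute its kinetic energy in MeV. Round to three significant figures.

β² = 0.861184, so γ = 1/√0.138816 = 2.684.
Kinetic energy: K = (γ − 1)mc² = (2.684 − 1) × 938.3 MeV = 1.684 × 938.3 = 1580 MeV.

1580 MeV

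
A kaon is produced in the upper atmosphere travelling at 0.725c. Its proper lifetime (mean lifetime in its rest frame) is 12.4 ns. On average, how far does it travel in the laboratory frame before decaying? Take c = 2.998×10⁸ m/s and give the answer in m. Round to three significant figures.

3.91 m

γ = 1/√(1 − β²) = 1/√(1 − 0.525625) = 1/√0.474375 = 1/0.688749 = 1.4519.
Lab-frame lifetime: Δt = γτ = 1.4519 × 12.4 ns = 18.004 ns.
Distance: d = vΔt = 0.725 × 2.998×10⁸ m/s × 1.8004×10^-8 s = 3.91 m.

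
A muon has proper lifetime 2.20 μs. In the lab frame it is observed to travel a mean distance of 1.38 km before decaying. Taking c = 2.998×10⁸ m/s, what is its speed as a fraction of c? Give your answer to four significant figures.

0.9022c

Lab distance = (lab lifetime)·v = γτ·βc, so βγ = d/(cτ) = 1380/(2.998×10⁸ × 2.200×10^-6) = 2.0923.
With βγ = 2.0923: γ² = 1 + (βγ)² = 5.37772, and β = (βγ)/γ = 2.0923/2.31899 = 0.9022.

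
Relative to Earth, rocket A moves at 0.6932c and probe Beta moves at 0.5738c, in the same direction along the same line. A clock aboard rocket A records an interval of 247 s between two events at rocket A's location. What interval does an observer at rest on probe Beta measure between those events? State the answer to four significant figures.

252.0 s

Speed of rocket A in probe Beta's frame: u = (v_A − v_B)/(1 − v_A v_B/c²) = (0.6932 − 0.5738)/(1 − 0.6932×0.5738) = 0.1194/0.60224184 = 0.19826; |u| = 0.19826c.
At |u| = 0.19826c, γ = (1 − 0.039307)^(−1/2) = 1.0203.
The clock on rocket A records proper time, so probe Beta measures Δt = γΔτ = 1.0203 × 247 = 252.0 s.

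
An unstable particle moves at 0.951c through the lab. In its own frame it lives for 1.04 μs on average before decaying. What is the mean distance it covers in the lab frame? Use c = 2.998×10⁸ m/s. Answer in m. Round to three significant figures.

959 m

γ = 1/√(1 − β²) = 1/√(1 − 0.904401) = 1/√0.095599 = 1/0.309191 = 3.2342.
Lab-frame lifetime: Δt = γτ = 3.2342 × 1.04 μs = 3.3636 μs.
Distance: d = vΔt = 0.951 × 2.998×10⁸ m/s × 3.3636×10^-6 s = 959 m.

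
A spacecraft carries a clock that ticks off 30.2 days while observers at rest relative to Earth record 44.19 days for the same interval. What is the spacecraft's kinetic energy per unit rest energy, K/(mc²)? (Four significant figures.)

The time-dilation ratio gives γ = 44.19/30.2 = 1.46325.
K/(mc²) = γ − 1 = 1.46325 − 1 = 0.4632.

0.4632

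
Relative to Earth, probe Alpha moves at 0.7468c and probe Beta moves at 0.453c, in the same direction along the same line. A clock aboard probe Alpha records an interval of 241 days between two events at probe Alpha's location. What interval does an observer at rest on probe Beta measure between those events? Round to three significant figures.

269 days

Transform probe Alpha's velocity into probe Beta's frame: (0.7468 − 0.453)/(1 − 0.7468·0.453) = 0.2938/0.6616996, so the relative speed is 0.44401c.
At |u| = 0.44401c, γ = (1 − 0.197145)^(−1/2) = 1.116.
The clock on probe Alpha records proper time, so probe Beta measures Δt = γΔτ = 1.116 × 241 = 269 days.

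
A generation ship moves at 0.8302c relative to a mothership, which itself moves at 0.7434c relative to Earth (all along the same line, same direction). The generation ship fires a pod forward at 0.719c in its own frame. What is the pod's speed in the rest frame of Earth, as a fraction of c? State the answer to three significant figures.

0.996c

Apply u = (u'+v)/(1+u'v) twice. Pod in the mothership frame: (0.719+0.8302)/(1+0.719·0.8302) = 1.5492/1.5969138 = 0.97012c.
That velocity, transformed to the rest frame of Earth: (0.97012+0.7434)/(1+0.97012·0.7434) = 1.71352/1.721187208 = 0.99555c.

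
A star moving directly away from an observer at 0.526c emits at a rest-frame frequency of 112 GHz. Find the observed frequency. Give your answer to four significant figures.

Relativistic Doppler (source moving away): f_obs = f_src · √((1−β)/(1+β)).
With β = 0.526: factor = √(0.474/1.526) = 0.55733.
f_obs = 112 × 0.55733 = 62.42 GHz.

62.42 GHz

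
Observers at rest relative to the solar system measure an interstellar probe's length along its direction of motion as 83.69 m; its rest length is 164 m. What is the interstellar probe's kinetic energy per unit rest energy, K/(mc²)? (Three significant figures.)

0.960

From L = L₀/γ: γ = 164/83.69 = 1.95961.
Since K = (γ−1)mc², K/(mc²) = 1.95961 − 1 = 0.960.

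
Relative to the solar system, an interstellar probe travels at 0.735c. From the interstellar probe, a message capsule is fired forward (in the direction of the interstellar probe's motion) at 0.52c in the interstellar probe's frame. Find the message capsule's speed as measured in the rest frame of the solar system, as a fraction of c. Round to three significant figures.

Relativistic velocity addition: u = (u' + v)/(1 + u'v/c²), with u' = 0.52c and v = 0.735c.
Numerator: 0.52 + 0.735 = 1.255. Denominator: 1 + (0.52)(0.735) = 1.3822.
u = 1.255/1.3822 = 0.90797, so the speed is 0.908c.

0.908c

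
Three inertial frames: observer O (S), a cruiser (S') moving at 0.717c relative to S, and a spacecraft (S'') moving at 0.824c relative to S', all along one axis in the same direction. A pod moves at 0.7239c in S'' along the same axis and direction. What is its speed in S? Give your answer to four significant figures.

Compose velocities in two stages. Stage 1 (into S'): u₁ = (0.7239+0.824)/(1+0.7239×0.824) = 0.96956.
Stage 2 (into S): u = (0.96956+0.717)/(1+0.96956×0.717) = 0.99492, so the speed is 0.9949c.

0.9949c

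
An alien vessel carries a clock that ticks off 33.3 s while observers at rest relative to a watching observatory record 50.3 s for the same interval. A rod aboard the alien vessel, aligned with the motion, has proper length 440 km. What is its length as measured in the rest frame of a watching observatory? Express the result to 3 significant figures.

291 km

γ = Δt/Δτ = 50.3/33.3 = 1.51051.
The rod contracts by the same γ: 440 km / 1.51051 = 291 km.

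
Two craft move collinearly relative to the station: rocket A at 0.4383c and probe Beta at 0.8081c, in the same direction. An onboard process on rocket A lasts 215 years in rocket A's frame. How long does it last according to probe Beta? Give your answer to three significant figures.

The velocity of rocket A relative to probe Beta is (0.4383 − 0.8081)c / (1 − 0.4383×0.8081) = −0.57261c; relative speed 0.57261c.
γ for this relative speed: γ = 1/√(1 − 0.327882) = 1.2198.
Rocket A's interval is proper; time dilation gives Δt_B = γΔτ = 1.2198 × 215 years = 262 years.

262 years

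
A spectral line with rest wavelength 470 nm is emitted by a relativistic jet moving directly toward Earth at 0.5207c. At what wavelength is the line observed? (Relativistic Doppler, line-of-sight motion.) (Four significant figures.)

Relativistic Doppler for wavelength: λ_obs = λ_src · √((1−β)/(1+β)).
With β = 0.5207: factor = √(0.4793/1.5207) = 0.56141.
λ_obs = 470 × 0.56141 = 263.9 nm.

263.9 nm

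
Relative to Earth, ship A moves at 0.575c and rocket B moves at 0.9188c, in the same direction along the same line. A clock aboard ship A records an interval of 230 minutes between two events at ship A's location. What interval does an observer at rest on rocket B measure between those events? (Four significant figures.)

335.9 minutes

Speed of ship A in rocket B's frame: u = (v_A − v_B)/(1 − v_A v_B/c²) = (0.575 − 0.9188)/(1 − 0.575×0.9188) = −0.3438/0.47169 = −0.72887; |u| = 0.72887c.
γ for this relative speed: γ = 1/√(1 − 0.531251) = 1.4606.
The clock on ship A records proper time, so rocket B measures Δt = γΔτ = 1.4606 × 230 = 335.9 minutes.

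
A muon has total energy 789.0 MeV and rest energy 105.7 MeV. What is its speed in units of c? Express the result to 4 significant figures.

Total energy E = γmc² gives γ = 789.0/105.7 = 7.4645.
Hence β = √(1 − 1/γ²) = √(1 − 0.0179473) = √0.9820527 = 0.9910.

0.9910c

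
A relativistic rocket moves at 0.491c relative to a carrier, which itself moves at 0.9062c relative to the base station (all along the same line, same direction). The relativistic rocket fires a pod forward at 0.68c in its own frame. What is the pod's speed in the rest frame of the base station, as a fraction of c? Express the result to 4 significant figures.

Apply u = (u'+v)/(1+u'v) twice. Pod in the carrier frame: (0.68+0.491)/(1+0.68·0.491) = 1.171/1.33388 = 0.87789c.
That velocity, transformed to the rest frame of the base station: (0.87789+0.9062)/(1+0.87789·0.9062) = 1.78409/1.795543918 = 0.99362c.

0.9936c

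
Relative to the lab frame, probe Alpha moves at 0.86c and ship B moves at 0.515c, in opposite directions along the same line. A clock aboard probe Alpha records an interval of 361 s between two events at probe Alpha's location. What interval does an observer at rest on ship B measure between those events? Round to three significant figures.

Transform probe Alpha's velocity into ship B's frame: (0.86 + 0.515)/(1 + 0.86·0.515) = 1.375/1.4429, so the relative speed is 0.95294c.
γ for this relative speed: γ = 1/√(1 − 0.908095) = 3.2986.
Probe Alpha's interval is proper; time dilation gives Δt_B = γΔτ = 3.2986 × 361 s = 1190 s.

1190 s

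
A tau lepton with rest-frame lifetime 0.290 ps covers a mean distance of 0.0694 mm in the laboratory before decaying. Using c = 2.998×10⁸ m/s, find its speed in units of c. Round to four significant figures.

0.6239c

Lab distance = (lab lifetime)·v = γτ·βc, so βγ = d/(cτ) = 6.940×10^-5/(2.998×10⁸ × 2.900×10^-13) = 0.79823.
With βγ = 0.79823: γ² = 1 + (βγ)² = 1.637171, and β = (βγ)/γ = 0.79823/1.27952 = 0.6239.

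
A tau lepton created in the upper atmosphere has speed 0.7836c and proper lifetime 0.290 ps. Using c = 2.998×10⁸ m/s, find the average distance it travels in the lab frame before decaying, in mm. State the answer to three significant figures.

0.110 mm

Lorentz factor: γ = (1 − 0.61402896)^(−1/2) = 1.6096.
Lab-frame lifetime: Δt = γτ = 1.6096 × 0.290 ps = 0.46678 ps.
Distance: d = vΔt = 0.7836 × 2.998×10⁸ m/s × 4.6678×10^-13 s = 1.10×10^-4 m = 0.110 mm.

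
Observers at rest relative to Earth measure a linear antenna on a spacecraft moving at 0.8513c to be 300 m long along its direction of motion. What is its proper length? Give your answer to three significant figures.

Lorentz factor: γ = (1 − 0.72471169)^(−1/2) = 1.9059.
Proper length: L₀ = γ·L = 1.9059 × 300 = 572 m.

572 m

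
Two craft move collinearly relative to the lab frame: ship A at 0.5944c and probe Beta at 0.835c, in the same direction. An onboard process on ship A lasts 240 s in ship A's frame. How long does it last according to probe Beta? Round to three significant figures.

273 s

The velocity of ship A relative to probe Beta is (0.5944 − 0.835)c / (1 − 0.5944×0.835) = −0.47769c; relative speed 0.47769c.
At |u| = 0.47769c, γ = (1 − 0.228188)^(−1/2) = 1.1383.
The clock on ship A records proper time, so probe Beta measures Δt = γΔτ = 1.1383 × 240 = 273 s.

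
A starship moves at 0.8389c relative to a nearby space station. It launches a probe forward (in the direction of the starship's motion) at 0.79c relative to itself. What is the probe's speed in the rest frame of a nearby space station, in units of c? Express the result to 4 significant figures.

In units of c, u = (u' + v)/(1 + u'v) with u' = 0.79 and v = 0.8389.
Numerator: 0.79 + 0.8389 = 1.6289. Denominator: 1 + (0.79)(0.8389) = 1.662731.
u = 1.6289/1.662731 = 0.97965, so the speed is 0.9797c.

0.9797c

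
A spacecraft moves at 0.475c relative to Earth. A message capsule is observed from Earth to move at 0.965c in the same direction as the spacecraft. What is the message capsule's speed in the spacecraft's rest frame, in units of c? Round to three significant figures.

Transform to the spacecraft's frame: u' = (u − v)/(1 − uv/c²).
u' = (0.965 − 0.475)/(1 − 0.965×0.475) = 0.49/0.541625 = 0.90468.
Speed in the spacecraft's frame: 0.905c (in the same direction).

0.905c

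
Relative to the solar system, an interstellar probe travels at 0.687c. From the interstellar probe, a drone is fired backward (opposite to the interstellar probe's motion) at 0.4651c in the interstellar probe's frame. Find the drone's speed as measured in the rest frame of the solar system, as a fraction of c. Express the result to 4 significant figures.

In units of c, u = (u' + v)/(1 + u'v) with u' = −0.4651 and v = 0.687.
Numerator: −0.4651 + 0.687 = 0.2219. Denominator: 1 + (−0.4651)(0.687) = 0.6804763.
u = 0.2219/0.6804763 = 0.3261, so the speed is 0.3261c.

0.3261c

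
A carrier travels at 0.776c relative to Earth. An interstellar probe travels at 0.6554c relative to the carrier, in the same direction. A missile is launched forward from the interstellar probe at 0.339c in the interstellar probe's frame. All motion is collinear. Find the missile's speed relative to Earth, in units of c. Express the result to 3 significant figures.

0.974c

First combine the missile and interstellar probe (S''→S'): u₁ = (0.339 + 0.6554)/(1 + 0.339×0.6554) = 0.9944/1.2221806 = 0.81363.
Then combine with the carrier (S'→S): u = (0.81363 + 0.776)/(1 + 0.81363×0.776) = 1.58963/1.63137688 = 0.97441.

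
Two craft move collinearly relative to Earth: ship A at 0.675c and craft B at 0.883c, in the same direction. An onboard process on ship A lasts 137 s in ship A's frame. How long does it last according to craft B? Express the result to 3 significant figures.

Transform ship A's velocity into craft B's frame: (0.675 − 0.883)/(1 − 0.675·0.883) = −0.208/0.403975, so the relative speed is 0.51488c.
γ for this relative speed: γ = 1/√(1 − 0.265101) = 1.1665.
The clock on ship A records proper time, so craft B measures Δt = γΔτ = 1.1665 × 137 = 160 s.

160 s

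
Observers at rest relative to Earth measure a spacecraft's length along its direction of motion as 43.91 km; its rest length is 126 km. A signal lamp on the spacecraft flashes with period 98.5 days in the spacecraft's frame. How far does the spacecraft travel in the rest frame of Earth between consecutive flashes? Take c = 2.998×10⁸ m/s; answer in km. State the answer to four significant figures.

6.862×10^12 km

γ = L₀/L = 126/43.91 = 2.86951.
β = √(1 − 1/γ²) = 0.93731. Lab-frame period = γτ = 2.86951×98.5 days = 282.65 days. Distance = βc × γτ = 0.93731 × 2.998×10⁸ m/s × 24420960 s = 6.8624×10^15 m = 6.862×10^12 km.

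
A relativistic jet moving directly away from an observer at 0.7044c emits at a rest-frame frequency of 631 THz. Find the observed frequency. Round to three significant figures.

263 THz

Relativistic Doppler (source moving away): f_obs = f_src · √((1−β)/(1+β)).
With β = 0.7044: factor = √(0.2956/1.7044) = 0.41645.
f_obs = 631 × 0.41645 = 263 THz.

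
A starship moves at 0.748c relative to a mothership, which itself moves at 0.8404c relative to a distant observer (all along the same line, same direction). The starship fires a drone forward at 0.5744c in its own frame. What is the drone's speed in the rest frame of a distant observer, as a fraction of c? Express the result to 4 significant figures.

0.9933c

Apply u = (u'+v)/(1+u'v) twice. Drone in the mothership frame: (0.5744+0.748)/(1+0.5744·0.748) = 1.3224/1.4296512 = 0.92498c.
That velocity, transformed to the rest frame of a distant observer: (0.92498+0.8404)/(1+0.92498·0.8404) = 1.76538/1.777353192 = 0.99326c.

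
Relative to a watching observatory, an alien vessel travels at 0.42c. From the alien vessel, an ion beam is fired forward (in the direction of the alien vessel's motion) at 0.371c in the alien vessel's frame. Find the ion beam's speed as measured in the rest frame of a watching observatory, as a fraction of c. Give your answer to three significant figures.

0.684c

Relativistic velocity addition: u = (u' + v)/(1 + u'v/c²), with u' = 0.371c and v = 0.42c.
Numerator: 0.371 + 0.42 = 0.791. Denominator: 1 + (0.371)(0.42) = 1.15582.
u = 0.791/1.15582 = 0.68436, so the speed is 0.684c.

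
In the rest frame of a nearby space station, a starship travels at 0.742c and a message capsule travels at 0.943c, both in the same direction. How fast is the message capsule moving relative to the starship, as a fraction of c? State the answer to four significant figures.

0.6693c

Transform to the starship's frame: u' = (u − v)/(1 − uv/c²).
u' = (0.943 − 0.742)/(1 − 0.943×0.742) = 0.201/0.300294 = 0.66934.
Speed in the starship's frame: 0.6693c (in the same direction).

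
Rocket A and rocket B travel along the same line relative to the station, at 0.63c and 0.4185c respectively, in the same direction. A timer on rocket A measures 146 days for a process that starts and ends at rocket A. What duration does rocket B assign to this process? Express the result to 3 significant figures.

152 days

The velocity of rocket A relative to rocket B is (0.63 − 0.4185)c / (1 − 0.63×0.4185) = 0.28723c; relative speed 0.28723c.
At |u| = 0.28723c, γ = (1 − 0.0825011)^(−1/2) = 1.044.
The clock on rocket A records proper time, so rocket B measures Δt = γΔτ = 1.044 × 146 = 152 days.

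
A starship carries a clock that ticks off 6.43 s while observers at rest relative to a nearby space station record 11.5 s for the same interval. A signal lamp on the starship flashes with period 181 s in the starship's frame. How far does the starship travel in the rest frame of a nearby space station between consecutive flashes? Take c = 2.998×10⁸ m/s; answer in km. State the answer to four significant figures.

From Δt = γΔτ: γ = 11.5/6.43 = 1.78849.
β = √(1 − 1/γ²) = 0.82908. Lab-frame period = γτ = 1.78849×181 s = 323.72 s. Distance = βc × γτ = 0.82908 × 2.998×10⁸ m/s × 323.72 s = 8.0463×10^10 m = 8.046×10^7 km.

8.046×10^7 km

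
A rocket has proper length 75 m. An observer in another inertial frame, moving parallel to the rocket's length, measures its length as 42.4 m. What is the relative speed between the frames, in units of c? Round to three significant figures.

Length contraction gives γ = L₀/L = 75/42.4 = 1.7689.
β = √(1 − 1/γ²) = √0.68041 = 0.825.

0.825c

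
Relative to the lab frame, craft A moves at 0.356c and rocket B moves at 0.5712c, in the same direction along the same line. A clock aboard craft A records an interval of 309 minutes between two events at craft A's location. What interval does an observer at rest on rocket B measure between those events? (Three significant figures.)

The velocity of craft A relative to rocket B is (0.356 − 0.5712)c / (1 − 0.356×0.5712) = −0.27013c; relative speed 0.27013c.
At |u| = 0.27013c, γ = (1 − 0.0729702)^(−1/2) = 1.0386.
The clock on craft A records proper time, so rocket B measures Δt = γΔτ = 1.0386 × 309 = 321 minutes.

321 minutes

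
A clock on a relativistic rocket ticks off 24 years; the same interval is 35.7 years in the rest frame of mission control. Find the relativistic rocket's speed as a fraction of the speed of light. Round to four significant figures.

γ = Δt/Δτ = 35.7/24 = 1.4875.
β = √(1 − 1/γ²) = √(1 − 0.451945) = √0.548055 = 0.7403.

0.7403c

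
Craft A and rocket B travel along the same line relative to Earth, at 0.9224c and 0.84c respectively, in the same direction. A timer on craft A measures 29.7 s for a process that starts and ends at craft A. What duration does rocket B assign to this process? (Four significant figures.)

Speed of craft A in rocket B's frame: u = (v_A − v_B)/(1 − v_A v_B/c²) = (0.9224 − 0.84)/(1 − 0.9224×0.84) = 0.0824/0.225184 = 0.36592; |u| = 0.36592c.
At |u| = 0.36592c, γ = (1 − 0.133897)^(−1/2) = 1.0745.
The clock on craft A records proper time, so rocket B measures Δt = γΔτ = 1.0745 × 29.7 = 31.91 s.

31.91 s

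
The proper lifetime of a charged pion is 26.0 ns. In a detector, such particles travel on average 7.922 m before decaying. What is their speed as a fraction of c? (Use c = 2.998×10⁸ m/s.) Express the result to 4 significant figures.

0.7128c

Let x = d/(cτ) = 7.922 m / (2.998×10⁸ m/s × 2.600×10^-8 s) = 1.0163. Since d = βγcτ, x = βγ = β/√(1−β²).
Solving: β² = x²/(1+x²) = 1.03287/2.03287 = 0.508085, so β = 0.7128.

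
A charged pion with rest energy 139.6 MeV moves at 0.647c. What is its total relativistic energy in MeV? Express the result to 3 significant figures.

183 MeV

β² = 0.418609, so γ = 1/√0.581391 = 1.3115.
Total energy: E = γmc² = 1.3115 × 139.6 MeV = 183 MeV.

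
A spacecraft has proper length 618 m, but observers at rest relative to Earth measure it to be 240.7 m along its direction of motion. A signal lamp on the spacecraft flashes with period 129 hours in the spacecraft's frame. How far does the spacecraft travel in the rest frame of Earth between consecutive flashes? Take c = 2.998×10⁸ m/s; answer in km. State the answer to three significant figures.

3.29×10^11 km

From L = L₀/γ: γ = 618/240.7 = 2.56751.
β = √(1 − 1/γ²) = 0.92103. Lab-frame period = γτ = 2.56751×129 hours = 331.21 hours. Distance = βc × γτ = 0.92103 × 2.998×10⁸ m/s × 1192356 s = 3.2924×10^14 m = 3.29×10^11 km.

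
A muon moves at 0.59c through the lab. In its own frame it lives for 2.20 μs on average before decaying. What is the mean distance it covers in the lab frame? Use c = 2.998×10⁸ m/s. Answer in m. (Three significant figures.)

Lorentz factor: γ = (1 − 0.3481)^(−1/2) = 1.2385.
Lab-frame lifetime: Δt = γτ = 1.2385 × 2.20 μs = 2.7247 μs.
Distance: d = vΔt = 0.59 × 2.998×10⁸ m/s × 2.7247×10^-6 s = 482 m.

482 m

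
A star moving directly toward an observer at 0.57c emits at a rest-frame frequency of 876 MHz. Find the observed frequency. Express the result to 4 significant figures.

Relativistic Doppler (source moving toward): f_obs = f_src · √((1+β)/(1−β)).
With β = 0.57: factor = √(1.57/0.43) = 1.9108.
f_obs = 876 × 1.9108 = 1674 MHz.

1674 MHz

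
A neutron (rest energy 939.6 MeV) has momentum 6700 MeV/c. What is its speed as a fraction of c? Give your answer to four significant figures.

pc/(mc²) = 6700/939.6 = 7.1307 = βγ = β/√(1−β²).
So β² = x²/(1 + x²) with x = 7.1307: x² = 50.8469, β² = 50.8469/51.8469 = 0.980712, β = 0.9903.

0.9903c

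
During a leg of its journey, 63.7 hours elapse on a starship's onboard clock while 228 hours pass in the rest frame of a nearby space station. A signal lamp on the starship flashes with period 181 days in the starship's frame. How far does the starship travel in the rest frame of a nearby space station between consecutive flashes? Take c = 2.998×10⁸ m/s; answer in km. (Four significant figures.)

1.611×10^13 km

From Δt = γΔτ: γ = 228/63.7 = 3.57928.
β = √(1 − 1/γ²) = 0.96018. Lab-frame period = γτ = 3.57928×181 days = 647.85 days. Distance = βc × γτ = 0.96018 × 2.998×10⁸ m/s × 55974240 s = 1.6113×10^16 m = 1.611×10^13 km.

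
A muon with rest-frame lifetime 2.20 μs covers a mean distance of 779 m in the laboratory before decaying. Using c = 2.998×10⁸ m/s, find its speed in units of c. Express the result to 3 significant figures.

0.763c

Let x = d/(cτ) = 779.0 m / (2.998×10⁸ m/s × 2.200×10^-6 s) = 1.1811. Since d = βγcτ, x = βγ = β/√(1−β²).
Solving: β² = x²/(1+x²) = 1.395/2.395 = 0.582463, so β = 0.763.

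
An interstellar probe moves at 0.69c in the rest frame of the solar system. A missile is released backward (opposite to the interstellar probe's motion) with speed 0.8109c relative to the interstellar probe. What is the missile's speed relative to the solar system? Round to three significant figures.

Relativistic velocity addition: u = (u' + v)/(1 + u'v/c²), with u' = −0.8109c and v = 0.69c.
Numerator: −0.8109 + 0.69 = −0.1209. Denominator: 1 + (−0.8109)(0.69) = 0.440479.
u = −0.1209/0.440479 = −0.27447, so the speed is 0.274c.

0.274c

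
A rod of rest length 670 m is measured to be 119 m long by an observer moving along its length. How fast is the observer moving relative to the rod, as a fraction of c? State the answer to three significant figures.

Length contraction gives γ = L₀/L = 670/119 = 5.6303.
β = √(1 − 1/γ²) = √0.968455 = 0.984.

0.984c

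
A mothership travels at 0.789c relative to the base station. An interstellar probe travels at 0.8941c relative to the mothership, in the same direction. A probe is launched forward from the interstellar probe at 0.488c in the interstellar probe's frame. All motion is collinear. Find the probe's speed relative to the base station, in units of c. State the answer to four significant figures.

0.9955c

Compose velocities in two stages. Stage 1 (into S'): u₁ = (0.488+0.8941)/(1+0.488×0.8941) = 0.96225.
Stage 2 (into S): u = (0.96225+0.789)/(1+0.96225×0.789) = 0.99547, so the speed is 0.9955c.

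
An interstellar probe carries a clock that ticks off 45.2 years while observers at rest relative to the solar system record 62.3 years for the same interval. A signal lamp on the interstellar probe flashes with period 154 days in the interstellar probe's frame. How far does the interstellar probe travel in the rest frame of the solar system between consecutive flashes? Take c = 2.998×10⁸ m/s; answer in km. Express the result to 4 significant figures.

3.784×10^12 km

From Δt = γΔτ: γ = 62.3/45.2 = 1.37832.
β = √(1 − 1/γ²) = 0.6882. Lab-frame period = γτ = 1.37832×154 days = 212.26 days. Distance = βc × γτ = 0.6882 × 2.998×10⁸ m/s × 18339264 s = 3.7838×10^15 m = 3.784×10^12 km.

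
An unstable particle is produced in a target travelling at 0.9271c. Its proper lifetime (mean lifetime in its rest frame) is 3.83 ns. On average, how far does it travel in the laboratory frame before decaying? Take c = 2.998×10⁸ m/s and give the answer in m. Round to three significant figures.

Lorentz factor: γ = (1 − 0.85951441)^(−1/2) = 2.668.
Lab-frame lifetime: Δt = γτ = 2.668 × 3.83 ns = 10.218 ns.
Distance: d = vΔt = 0.9271 × 2.998×10⁸ m/s × 1.0218×10^-8 s = 2.84 m.

2.84 m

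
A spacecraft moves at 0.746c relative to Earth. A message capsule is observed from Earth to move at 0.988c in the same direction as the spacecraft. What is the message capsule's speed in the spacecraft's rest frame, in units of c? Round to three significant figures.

Transform to the spacecraft's frame: u' = (u − v)/(1 − uv/c²).
u' = (0.988 − 0.746)/(1 − 0.988×0.746) = 0.242/0.262952 = 0.92032.
Speed in the spacecraft's frame: 0.920c (in the same direction).

0.920c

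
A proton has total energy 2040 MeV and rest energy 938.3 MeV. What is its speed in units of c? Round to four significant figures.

Total energy E = γmc² gives γ = 2040/938.3 = 2.1741.
Hence β = √(1 − 1/γ²) = √(1 − 0.211564) = √0.788436 = 0.8879.

0.8879c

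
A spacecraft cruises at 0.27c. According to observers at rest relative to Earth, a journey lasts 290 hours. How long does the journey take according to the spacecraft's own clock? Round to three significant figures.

279 hours

Lorentz factor: γ = (1 − 0.0729)^(−1/2) = 1.0386.
The moving clock records proper time: Δτ = Δt/γ = 290/1.0386 = 279 hours.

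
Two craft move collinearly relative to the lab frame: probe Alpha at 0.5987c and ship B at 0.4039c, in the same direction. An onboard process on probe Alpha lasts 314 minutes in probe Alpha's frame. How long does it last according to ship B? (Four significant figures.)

324.9 minutes

The velocity of probe Alpha relative to ship B is (0.5987 − 0.4039)c / (1 − 0.5987×0.4039) = 0.25693c; relative speed 0.25693c.
At |u| = 0.25693c, γ = (1 − 0.066013)^(−1/2) = 1.0347.
The clock on probe Alpha records proper time, so ship B measures Δt = γΔτ = 1.0347 × 314 = 324.9 minutes.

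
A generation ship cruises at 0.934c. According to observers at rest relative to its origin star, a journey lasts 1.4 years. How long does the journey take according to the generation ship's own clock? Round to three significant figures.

With β = 0.934, γ = 1/√(1 − 0.934²) = 1/√0.127644 = 2.799.
The moving clock records proper time: Δτ = Δt/γ = 1.4/2.799 = 0.500 years.

0.500 years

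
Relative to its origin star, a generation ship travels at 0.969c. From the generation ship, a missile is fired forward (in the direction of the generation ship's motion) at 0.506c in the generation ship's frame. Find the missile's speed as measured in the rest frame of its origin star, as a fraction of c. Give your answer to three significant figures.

In units of c, u = (u' + v)/(1 + u'v) with u' = 0.506 and v = 0.969.
Numerator: 0.506 + 0.969 = 1.475. Denominator: 1 + (0.506)(0.969) = 1.490314.
u = 1.475/1.490314 = 0.98972, so the speed is 0.990c.

0.990c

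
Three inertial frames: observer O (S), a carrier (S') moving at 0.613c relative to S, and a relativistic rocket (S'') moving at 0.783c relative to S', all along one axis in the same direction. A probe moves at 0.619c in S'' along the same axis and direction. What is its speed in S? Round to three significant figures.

Apply u = (u'+v)/(1+u'v) twice. Probe in the carrier frame: (0.619+0.783)/(1+0.619·0.783) = 1.402/1.484677 = 0.94431c.
That velocity, transformed to the rest frame of observer O: (0.94431+0.613)/(1+0.94431·0.613) = 1.55731/1.57886203 = 0.98635c.

0.986c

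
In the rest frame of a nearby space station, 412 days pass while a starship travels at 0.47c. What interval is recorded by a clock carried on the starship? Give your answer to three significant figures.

With β = 0.47, γ = 1/√(1 − 0.47²) = 1/√0.7791 = 1.1329.
The moving clock records proper time: Δτ = Δt/γ = 412/1.1329 = 364 days.

364 days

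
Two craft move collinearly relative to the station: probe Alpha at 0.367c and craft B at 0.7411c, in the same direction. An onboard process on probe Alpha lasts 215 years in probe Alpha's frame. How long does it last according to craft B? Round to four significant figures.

250.6 years

Transform probe Alpha's velocity into craft B's frame: (0.367 − 0.7411)/(1 − 0.367·0.7411) = −0.3741/0.7280163, so the relative speed is 0.51386c.
γ for this relative speed: γ = 1/√(1 − 0.264052) = 1.1657.
Probe Alpha's interval is proper; time dilation gives Δt_B = γΔτ = 1.1657 × 215 years = 250.6 years.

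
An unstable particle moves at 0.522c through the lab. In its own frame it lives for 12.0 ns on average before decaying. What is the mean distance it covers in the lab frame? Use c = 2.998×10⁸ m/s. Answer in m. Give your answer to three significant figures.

β² = 0.272484, so γ = 1/√0.727516 = 1.1724.
Lab-frame lifetime: Δt = γτ = 1.1724 × 12.0 ns = 14.069 ns.
Distance: d = vΔt = 0.522 × 2.998×10⁸ m/s × 1.4069×10^-8 s = 2.20 m.

2.20 m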